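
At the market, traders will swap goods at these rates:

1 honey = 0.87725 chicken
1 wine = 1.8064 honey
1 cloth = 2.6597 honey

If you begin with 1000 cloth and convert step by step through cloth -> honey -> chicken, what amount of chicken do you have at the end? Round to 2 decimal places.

2333.22

1000 cloth × 2.6597 = 2659.7 honey
2659.7 honey × 0.87725 = 2333.221825 chicken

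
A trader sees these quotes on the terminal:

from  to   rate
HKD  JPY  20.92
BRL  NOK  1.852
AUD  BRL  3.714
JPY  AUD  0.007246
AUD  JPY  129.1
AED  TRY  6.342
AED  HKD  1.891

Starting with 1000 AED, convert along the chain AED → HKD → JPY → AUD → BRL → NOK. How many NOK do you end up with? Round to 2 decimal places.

1971.67

1000 AED × 1.891 = 1891 HKD
1891 HKD × 20.92 = 39559.72 JPY
39559.72 JPY × 0.007246 = 286.64973112 AUD
286.64973112 AUD × 3.714 = 1064.61710137968 BRL
1064.61710137968 BRL × 1.852 = 1971.67087175516736 NOK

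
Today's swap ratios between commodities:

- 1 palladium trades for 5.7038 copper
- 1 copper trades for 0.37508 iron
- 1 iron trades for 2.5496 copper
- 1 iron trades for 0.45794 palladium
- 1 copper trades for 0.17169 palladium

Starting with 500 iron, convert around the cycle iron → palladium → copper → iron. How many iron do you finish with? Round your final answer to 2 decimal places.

489.85

500 iron × 0.45794 = 228.97 palladium
228.97 palladium × 5.7038 = 1305.999086 copper
1305.999086 copper × 0.37508 = 489.85413717688 iron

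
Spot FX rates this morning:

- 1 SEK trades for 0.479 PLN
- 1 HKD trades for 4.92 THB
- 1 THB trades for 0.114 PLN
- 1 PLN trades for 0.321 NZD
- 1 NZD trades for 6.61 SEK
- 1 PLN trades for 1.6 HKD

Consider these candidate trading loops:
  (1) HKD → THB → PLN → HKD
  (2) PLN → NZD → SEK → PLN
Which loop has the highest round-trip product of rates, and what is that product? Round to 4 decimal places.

1.0163

(1) 4.92 × 0.114 × 1.6 = 0.89741
(2) 0.321 × 6.61 × 0.479 = 1.01635
Highest is cycle (2) at 1.0163 (>1, arbitrage).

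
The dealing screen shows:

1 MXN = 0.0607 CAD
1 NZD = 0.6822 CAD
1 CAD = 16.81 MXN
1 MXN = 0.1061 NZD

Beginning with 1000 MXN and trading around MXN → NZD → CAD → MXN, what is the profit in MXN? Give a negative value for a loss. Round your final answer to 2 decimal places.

1000 MXN × 0.1061 = 106.1 NZD
106.1 NZD × 0.6822 = 72.38142 CAD
72.38142 CAD × 16.81 = 1216.7316702 MXN
Net change: 1216.7316702 − 1000 = 216.7316702 MXN

216.73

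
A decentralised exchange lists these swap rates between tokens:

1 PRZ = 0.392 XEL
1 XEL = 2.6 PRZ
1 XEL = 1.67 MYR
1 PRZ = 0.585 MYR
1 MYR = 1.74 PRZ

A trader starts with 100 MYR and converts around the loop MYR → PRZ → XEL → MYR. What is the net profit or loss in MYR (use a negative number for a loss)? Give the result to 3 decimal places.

13.907

100 MYR × 1.74 = 174 PRZ
174 PRZ × 0.392 = 68.208 XEL
68.208 XEL × 1.67 = 113.90736 MYR
Net change: 113.90736 − 100 = 13.90736 MYR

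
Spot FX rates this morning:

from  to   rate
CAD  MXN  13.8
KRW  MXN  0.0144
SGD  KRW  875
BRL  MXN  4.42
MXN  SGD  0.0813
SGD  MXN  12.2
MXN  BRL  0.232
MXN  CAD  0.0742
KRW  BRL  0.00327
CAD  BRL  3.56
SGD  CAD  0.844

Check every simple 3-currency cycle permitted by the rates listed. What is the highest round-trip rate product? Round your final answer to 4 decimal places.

BRL→MXN→CAD→BRL: 4.42 × 0.0742 × 3.56 = 1.16755
SGD→KRW→MXN→SGD: 875 × 0.0144 × 0.0813 = 1.02438
SGD→CAD→MXN→SGD: 0.844 × 13.8 × 0.0813 = 0.94692
Maximum is BRL→MXN→CAD→BRL at 1.1676; arbitrage exists.

1.1676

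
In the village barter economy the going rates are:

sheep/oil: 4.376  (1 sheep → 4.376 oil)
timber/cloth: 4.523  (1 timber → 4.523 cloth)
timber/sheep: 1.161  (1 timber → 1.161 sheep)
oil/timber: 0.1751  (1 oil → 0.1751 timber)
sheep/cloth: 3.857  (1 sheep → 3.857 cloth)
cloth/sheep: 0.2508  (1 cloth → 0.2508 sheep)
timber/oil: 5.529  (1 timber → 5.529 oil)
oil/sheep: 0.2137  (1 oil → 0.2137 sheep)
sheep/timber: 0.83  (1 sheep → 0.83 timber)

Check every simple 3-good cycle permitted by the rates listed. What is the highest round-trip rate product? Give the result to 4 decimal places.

oil→sheep→timber→oil: 0.2137 × 0.83 × 5.529 = 0.98068
cloth→sheep→timber→cloth: 0.2508 × 0.83 × 4.523 = 0.94153
oil→timber→sheep→oil: 0.1751 × 1.161 × 4.376 = 0.88960
Maximum is oil→sheep→timber→oil at 0.9807; no arbitrage — every cycle loses value.

0.9807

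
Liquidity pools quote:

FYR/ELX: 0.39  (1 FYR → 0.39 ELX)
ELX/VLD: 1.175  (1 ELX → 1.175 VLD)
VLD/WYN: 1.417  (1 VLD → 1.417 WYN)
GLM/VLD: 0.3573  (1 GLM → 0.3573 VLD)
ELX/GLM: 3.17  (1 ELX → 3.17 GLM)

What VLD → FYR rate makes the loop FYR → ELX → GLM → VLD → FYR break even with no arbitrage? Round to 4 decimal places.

Known legs of the cycle: 0.39 × 3.17 × 0.3573 = 0.44172999
For no arbitrage the full-cycle product must be 1, so the missing rate is 1 / 0.44172999 ≈ 2.263826.

2.2638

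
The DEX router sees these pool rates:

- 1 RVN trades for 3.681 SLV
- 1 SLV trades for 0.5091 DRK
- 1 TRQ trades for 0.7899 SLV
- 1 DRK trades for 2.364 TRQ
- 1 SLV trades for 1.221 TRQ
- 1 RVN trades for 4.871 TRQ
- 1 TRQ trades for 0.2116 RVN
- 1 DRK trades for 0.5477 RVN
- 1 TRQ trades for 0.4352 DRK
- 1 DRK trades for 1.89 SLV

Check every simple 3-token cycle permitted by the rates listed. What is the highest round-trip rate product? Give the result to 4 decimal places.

1.1610

RVN→TRQ→DRK→RVN: 4.871 × 0.4352 × 0.5477 = 1.16105
RVN→SLV→DRK→RVN: 3.681 × 0.5091 × 0.5477 = 1.02639
SLV→TRQ→DRK→SLV: 1.221 × 0.4352 × 1.89 = 1.00431
RVN→SLV→TRQ→RVN: 3.681 × 1.221 × 0.2116 = 0.95104
SLV→DRK→TRQ→SLV: 0.5091 × 2.364 × 0.7899 = 0.95065
Maximum is RVN→TRQ→DRK→RVN at 1.1610; arbitrage exists.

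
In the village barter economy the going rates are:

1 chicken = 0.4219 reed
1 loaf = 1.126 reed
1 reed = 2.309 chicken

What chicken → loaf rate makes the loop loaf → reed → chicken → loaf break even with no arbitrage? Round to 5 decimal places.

0.38463

Known legs of the cycle: 1.126 × 2.309 = 2.599934
For no arbitrage the full-cycle product must be 1, so the missing rate is 1 / 2.599934 ≈ 0.3846251.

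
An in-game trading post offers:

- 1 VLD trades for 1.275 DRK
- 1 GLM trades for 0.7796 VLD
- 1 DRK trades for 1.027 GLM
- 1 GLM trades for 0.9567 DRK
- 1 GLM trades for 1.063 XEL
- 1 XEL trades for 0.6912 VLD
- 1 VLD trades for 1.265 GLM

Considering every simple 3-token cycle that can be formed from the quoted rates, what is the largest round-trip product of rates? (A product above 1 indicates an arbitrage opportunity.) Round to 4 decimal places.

DRK→GLM→VLD→DRK: 1.027 × 0.7796 × 1.275 = 1.02083
XEL→VLD→GLM→XEL: 0.6912 × 1.265 × 1.063 = 0.92945
Maximum is DRK→GLM→VLD→DRK at 1.0208; arbitrage exists.

1.0208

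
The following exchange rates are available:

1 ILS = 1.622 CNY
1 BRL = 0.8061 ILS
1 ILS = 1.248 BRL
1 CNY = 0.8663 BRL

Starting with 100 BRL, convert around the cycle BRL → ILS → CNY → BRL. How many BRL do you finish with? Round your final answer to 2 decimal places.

113.27

100 BRL × 0.8061 = 80.61 ILS
80.61 ILS × 1.622 = 130.74942 CNY
130.74942 CNY × 0.8663 = 113.268222546 BRL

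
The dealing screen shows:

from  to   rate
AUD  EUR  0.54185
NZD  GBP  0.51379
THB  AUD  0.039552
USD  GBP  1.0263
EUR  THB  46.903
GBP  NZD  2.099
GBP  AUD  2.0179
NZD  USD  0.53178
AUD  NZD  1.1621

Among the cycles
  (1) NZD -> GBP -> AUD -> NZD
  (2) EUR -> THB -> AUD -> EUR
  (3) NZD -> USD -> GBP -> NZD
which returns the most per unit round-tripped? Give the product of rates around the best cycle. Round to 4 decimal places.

1.2048

(1) 0.51379 × 2.0179 × 1.1621 = 1.20484
(2) 46.903 × 0.039552 × 0.54185 = 1.00519
(3) 0.53178 × 1.0263 × 2.099 = 1.14556
Highest is cycle (1) at 1.2048 (>1, arbitrage).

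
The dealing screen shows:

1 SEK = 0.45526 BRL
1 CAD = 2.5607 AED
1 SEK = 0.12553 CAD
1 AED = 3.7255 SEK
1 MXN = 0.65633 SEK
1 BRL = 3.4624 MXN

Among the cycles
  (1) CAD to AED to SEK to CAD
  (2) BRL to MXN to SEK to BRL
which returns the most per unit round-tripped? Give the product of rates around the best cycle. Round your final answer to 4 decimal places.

(1) 2.5607 × 3.7255 × 0.12553 = 1.19754
(2) 3.4624 × 0.65633 × 0.45526 = 1.03457
Highest is cycle (1) at 1.1975 (>1, arbitrage).

1.1975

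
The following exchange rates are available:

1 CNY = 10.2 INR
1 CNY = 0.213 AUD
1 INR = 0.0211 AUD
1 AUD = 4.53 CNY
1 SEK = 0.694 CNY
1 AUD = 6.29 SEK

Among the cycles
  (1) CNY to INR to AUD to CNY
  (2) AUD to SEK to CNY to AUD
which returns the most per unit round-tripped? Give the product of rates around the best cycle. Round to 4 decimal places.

0.9749

(1) 10.2 × 0.0211 × 4.53 = 0.97495
(2) 6.29 × 0.694 × 0.213 = 0.92980
Highest is cycle (1) at 0.9749 (≤1, no arbitrage).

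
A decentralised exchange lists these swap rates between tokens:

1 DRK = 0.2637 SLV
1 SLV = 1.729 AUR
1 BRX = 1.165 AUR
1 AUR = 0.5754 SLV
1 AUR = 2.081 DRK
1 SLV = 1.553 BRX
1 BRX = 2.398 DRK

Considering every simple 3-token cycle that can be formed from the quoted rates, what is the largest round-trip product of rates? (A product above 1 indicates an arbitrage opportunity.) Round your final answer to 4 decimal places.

SLV→BRX→AUR→SLV: 1.553 × 1.165 × 0.5754 = 1.04104
SLV→BRX→DRK→SLV: 1.553 × 2.398 × 0.2637 = 0.98204
SLV→AUR→DRK→SLV: 1.729 × 2.081 × 0.2637 = 0.94881
Maximum is SLV→BRX→AUR→SLV at 1.0410; arbitrage exists.

1.0410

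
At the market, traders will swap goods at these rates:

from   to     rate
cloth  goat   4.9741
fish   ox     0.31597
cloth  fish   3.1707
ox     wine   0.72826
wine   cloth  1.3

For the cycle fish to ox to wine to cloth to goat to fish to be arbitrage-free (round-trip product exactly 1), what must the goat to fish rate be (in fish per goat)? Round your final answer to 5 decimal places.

Known legs of the cycle: 0.31597 × 0.72826 × 1.3 × 4.9741 = 1.487956282428226
For no arbitrage the full-cycle product must be 1, so the missing rate is 1 / 1.487956282428226 ≈ 0.6720628.

0.67206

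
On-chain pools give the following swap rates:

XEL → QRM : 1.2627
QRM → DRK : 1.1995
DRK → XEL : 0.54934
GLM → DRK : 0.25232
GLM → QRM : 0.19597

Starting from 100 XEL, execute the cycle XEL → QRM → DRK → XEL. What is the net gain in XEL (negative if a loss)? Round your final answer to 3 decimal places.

100 XEL × 1.2627 = 126.27 QRM
126.27 QRM × 1.1995 = 151.460865 DRK
151.460865 DRK × 0.54934 = 83.2035115791 XEL
Net change: 83.2035115791 − 100 = -16.7964884209 XEL

-16.796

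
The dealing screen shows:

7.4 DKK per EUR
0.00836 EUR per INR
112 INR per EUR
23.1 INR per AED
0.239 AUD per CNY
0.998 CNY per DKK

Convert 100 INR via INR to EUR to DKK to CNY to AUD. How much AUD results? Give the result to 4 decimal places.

1.4756

100 INR × 0.00836 = 0.836 EUR
0.836 EUR × 7.4 = 6.1864 DKK
6.1864 DKK × 0.998 = 6.1740272 CNY
6.1740272 CNY × 0.239 = 1.4755925008 AUD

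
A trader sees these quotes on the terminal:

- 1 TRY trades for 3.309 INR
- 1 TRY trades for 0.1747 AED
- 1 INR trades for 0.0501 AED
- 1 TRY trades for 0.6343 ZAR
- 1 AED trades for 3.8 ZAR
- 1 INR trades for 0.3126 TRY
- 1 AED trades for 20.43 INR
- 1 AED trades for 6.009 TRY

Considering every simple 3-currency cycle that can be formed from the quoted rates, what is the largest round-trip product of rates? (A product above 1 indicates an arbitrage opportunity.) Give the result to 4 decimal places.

1.1157

INR→TRY→AED→INR: 0.3126 × 0.1747 × 20.43 = 1.11571
INR→AED→TRY→INR: 0.0501 × 6.009 × 3.309 = 0.99618
Maximum is INR→TRY→AED→INR at 1.1157; arbitrage exists.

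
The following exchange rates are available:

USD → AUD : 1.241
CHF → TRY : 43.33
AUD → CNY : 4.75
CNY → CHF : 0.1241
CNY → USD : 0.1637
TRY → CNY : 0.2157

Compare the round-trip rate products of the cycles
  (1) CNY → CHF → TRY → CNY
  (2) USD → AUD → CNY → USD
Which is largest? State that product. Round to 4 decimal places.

(1) 0.1241 × 43.33 × 0.2157 = 1.15987
(2) 1.241 × 4.75 × 0.1637 = 0.96497
Highest is cycle (1) at 1.1599 (>1, arbitrage).

1.1599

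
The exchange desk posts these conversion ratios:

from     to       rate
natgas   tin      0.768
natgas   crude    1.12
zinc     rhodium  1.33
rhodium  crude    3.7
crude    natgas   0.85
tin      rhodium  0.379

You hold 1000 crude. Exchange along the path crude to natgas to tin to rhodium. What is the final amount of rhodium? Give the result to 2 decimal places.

247.41

1000 crude × 0.85 = 850 natgas
850 natgas × 0.768 = 652.8 tin
652.8 tin × 0.379 = 247.4112 rhodium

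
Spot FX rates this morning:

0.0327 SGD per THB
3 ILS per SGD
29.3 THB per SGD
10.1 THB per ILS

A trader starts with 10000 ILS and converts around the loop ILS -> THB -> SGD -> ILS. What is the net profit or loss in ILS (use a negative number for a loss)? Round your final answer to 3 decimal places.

10000 ILS × 10.1 = 101000 THB
101000 THB × 0.0327 = 3302.7 SGD
3302.7 SGD × 3 = 9908.1 ILS
Net change: 9908.1 − 10000 = -91.9 ILS

-91.900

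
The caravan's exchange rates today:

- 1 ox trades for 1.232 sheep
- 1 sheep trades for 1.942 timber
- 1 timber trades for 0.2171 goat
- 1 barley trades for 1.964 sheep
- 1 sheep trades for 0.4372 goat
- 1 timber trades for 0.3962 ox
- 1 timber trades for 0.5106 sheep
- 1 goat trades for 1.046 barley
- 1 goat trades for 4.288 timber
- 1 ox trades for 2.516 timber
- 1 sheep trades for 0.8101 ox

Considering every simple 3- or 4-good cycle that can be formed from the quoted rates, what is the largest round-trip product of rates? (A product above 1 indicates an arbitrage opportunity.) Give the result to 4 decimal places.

sheep→ox→timber→sheep: 0.8101 × 2.516 × 0.5106 = 1.04071
sheep→goat→timber→sheep: 0.4372 × 4.288 × 0.5106 = 0.95723
sheep→timber→ox→sheep: 1.942 × 0.3962 × 1.232 = 0.94793
sheep→goat→timber→ox→sheep: 0.4372 × 4.288 × 0.3962 × 1.232 = 0.91508
sheep→goat→barley→sheep: 0.4372 × 1.046 × 1.964 = 0.89816
sheep→timber→goat→barley→sheep: 1.942 × 0.2171 × 1.046 × 1.964 = 0.86613
Maximum is sheep→ox→timber→sheep at 1.0407; arbitrage exists.

1.0407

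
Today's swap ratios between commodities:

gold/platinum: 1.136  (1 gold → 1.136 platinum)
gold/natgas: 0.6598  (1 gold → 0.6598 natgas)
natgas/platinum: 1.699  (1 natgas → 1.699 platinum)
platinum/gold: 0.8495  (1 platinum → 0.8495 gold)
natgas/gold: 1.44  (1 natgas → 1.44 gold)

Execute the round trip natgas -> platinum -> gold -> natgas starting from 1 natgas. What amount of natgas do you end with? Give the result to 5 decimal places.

0.95229

1 natgas × 1.699 = 1.699 platinum
1.699 platinum × 0.8495 = 1.4433005 gold
1.4433005 gold × 0.6598 = 0.9522896699 natgas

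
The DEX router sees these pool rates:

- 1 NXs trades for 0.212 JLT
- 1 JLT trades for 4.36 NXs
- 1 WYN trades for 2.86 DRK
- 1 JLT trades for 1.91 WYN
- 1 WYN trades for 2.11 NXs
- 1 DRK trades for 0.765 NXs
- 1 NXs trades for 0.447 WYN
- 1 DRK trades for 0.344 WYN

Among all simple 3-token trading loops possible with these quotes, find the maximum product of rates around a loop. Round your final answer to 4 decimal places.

DRK→NXs→WYN→DRK: 0.765 × 0.447 × 2.86 = 0.97799
WYN→NXs→JLT→WYN: 2.11 × 0.212 × 1.91 = 0.85438
Maximum is DRK→NXs→WYN→DRK at 0.9780; no arbitrage — every cycle loses value.

0.9780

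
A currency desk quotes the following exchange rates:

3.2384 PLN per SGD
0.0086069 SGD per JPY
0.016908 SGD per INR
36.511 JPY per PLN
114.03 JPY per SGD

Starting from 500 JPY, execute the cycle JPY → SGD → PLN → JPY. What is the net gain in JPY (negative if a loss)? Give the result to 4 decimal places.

8.8280

500 JPY × 0.0086069 = 4.30345 SGD
4.30345 SGD × 3.2384 = 13.93629248 PLN
13.93629248 PLN × 36.511 = 508.82797473728 JPY
Net change: 508.82797473728 − 500 = 8.82797473728 JPY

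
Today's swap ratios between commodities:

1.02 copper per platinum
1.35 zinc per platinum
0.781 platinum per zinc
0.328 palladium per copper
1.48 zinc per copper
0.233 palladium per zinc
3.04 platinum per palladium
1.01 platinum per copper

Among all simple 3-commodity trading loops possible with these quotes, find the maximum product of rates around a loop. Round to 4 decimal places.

1.1790

copper→zinc→platinum→copper: 1.48 × 0.781 × 1.02 = 1.17900
palladium→platinum→copper→palladium: 3.04 × 1.02 × 0.328 = 1.01706
palladium→platinum→zinc→palladium: 3.04 × 1.35 × 0.233 = 0.95623
Maximum is copper→zinc→platinum→copper at 1.1790; arbitrage exists.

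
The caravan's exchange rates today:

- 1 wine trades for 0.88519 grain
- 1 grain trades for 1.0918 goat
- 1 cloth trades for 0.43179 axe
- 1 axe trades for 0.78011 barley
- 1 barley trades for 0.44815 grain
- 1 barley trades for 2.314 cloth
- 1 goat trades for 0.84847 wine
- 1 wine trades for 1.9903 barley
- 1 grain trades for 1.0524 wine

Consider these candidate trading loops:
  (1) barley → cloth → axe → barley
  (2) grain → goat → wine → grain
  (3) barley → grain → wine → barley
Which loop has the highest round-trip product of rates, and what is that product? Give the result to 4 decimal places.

(1) 2.314 × 0.43179 × 0.78011 = 0.77946
(2) 1.0918 × 0.84847 × 0.88519 = 0.82000
(3) 0.44815 × 1.0524 × 1.9903 = 0.93869
Highest is cycle (3) at 0.9387 (≤1, no arbitrage).

0.9387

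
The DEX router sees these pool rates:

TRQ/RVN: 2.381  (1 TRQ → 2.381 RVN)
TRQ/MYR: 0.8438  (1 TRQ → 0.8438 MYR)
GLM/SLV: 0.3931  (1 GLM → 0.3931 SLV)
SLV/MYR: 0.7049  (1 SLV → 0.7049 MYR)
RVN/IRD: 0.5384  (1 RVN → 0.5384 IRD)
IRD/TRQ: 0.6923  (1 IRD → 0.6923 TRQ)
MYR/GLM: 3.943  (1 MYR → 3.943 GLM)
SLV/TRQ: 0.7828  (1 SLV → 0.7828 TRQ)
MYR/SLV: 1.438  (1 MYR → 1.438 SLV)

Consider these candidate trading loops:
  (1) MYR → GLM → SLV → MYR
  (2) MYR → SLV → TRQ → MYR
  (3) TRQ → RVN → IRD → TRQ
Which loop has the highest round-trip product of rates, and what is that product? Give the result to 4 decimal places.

(1) 3.943 × 0.3931 × 0.7049 = 1.09259
(2) 1.438 × 0.7828 × 0.8438 = 0.94984
(3) 2.381 × 0.5384 × 0.6923 = 0.88748
Highest is cycle (1) at 1.0926 (>1, arbitrage).

1.0926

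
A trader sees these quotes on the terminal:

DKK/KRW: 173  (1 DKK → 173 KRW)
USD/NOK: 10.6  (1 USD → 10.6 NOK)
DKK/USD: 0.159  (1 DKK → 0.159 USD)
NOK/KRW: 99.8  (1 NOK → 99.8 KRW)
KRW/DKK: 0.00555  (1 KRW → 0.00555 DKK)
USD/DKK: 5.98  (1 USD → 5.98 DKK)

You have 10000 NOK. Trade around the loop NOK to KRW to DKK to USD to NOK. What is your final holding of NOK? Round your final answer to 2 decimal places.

10000 NOK × 99.8 = 998000 KRW
998000 KRW × 0.00555 = 5538.9 DKK
5538.9 DKK × 0.159 = 880.6851 USD
880.6851 USD × 10.6 = 9335.26206 NOK

9335.26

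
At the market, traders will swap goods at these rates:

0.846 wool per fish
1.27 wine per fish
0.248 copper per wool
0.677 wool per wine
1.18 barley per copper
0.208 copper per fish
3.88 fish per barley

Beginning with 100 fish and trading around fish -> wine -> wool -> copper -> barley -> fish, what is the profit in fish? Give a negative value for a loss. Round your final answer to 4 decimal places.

100 fish × 1.27 = 127 wine
127 wine × 0.677 = 85.979 wool
85.979 wool × 0.248 = 21.322792 copper
21.322792 copper × 1.18 = 25.16089456 barley
25.16089456 barley × 3.88 = 97.6242708928 fish
Net change: 97.6242708928 − 100 = -2.3757291072 fish

-2.3757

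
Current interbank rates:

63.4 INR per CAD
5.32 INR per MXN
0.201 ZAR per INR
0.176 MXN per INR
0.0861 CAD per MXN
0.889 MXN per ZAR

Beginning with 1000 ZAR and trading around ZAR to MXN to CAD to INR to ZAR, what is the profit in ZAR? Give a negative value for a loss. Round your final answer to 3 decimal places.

-24.583

1000 ZAR × 0.889 = 889 MXN
889 MXN × 0.0861 = 76.5429 CAD
76.5429 CAD × 63.4 = 4852.81986 INR
4852.81986 INR × 0.201 = 975.41679186 ZAR
Net change: 975.41679186 − 1000 = -24.58320814 ZAR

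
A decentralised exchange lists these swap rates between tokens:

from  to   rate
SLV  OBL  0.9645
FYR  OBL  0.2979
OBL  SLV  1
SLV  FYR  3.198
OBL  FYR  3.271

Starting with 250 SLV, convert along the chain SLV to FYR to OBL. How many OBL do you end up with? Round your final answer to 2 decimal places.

250 SLV × 3.198 = 799.5 FYR
799.5 FYR × 0.2979 = 238.17105 OBL

238.17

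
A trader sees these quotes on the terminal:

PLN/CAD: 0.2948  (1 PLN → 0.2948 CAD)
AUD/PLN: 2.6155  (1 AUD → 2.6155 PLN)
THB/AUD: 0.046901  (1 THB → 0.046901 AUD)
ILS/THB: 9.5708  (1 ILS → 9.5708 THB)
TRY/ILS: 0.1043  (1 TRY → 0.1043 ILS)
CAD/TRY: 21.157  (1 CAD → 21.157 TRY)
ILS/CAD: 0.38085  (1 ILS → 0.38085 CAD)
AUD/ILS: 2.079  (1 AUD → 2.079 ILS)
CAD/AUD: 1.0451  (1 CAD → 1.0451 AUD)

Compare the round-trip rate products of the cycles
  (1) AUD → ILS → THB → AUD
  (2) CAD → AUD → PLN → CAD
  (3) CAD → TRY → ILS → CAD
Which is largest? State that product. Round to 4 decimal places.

0.9332

(1) 2.079 × 9.5708 × 0.046901 = 0.93322
(2) 1.0451 × 2.6155 × 0.2948 = 0.80582
(3) 21.157 × 0.1043 × 0.38085 = 0.84041
Highest is cycle (1) at 0.9332 (≤1, no arbitrage).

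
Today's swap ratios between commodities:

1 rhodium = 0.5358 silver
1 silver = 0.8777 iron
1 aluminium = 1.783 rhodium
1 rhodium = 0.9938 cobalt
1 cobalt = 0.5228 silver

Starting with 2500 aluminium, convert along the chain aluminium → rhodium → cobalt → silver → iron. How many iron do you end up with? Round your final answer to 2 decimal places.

2032.69

2500 aluminium × 1.783 = 4457.5 rhodium
4457.5 rhodium × 0.9938 = 4429.8635 cobalt
4429.8635 cobalt × 0.5228 = 2315.9326378 silver
2315.9326378 silver × 0.8777 = 2032.69407619706 iron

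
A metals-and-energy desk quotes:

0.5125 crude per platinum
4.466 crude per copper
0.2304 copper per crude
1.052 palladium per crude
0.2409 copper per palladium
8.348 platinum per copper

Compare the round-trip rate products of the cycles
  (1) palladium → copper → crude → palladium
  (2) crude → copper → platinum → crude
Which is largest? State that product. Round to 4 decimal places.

1.1318

(1) 0.2409 × 4.466 × 1.052 = 1.13180
(2) 0.2304 × 8.348 × 0.5125 = 0.98573
Highest is cycle (1) at 1.1318 (>1, arbitrage).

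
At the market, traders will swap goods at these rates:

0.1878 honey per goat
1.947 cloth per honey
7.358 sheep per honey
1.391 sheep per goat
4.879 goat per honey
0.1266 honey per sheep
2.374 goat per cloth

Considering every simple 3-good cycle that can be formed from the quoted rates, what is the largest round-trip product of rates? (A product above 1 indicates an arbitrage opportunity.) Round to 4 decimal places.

0.8680

goat→honey→cloth→goat: 0.1878 × 1.947 × 2.374 = 0.86805
sheep→honey→goat→sheep: 0.1266 × 4.879 × 1.391 = 0.85919
Maximum is goat→honey→cloth→goat at 0.8680; no arbitrage — every cycle loses value.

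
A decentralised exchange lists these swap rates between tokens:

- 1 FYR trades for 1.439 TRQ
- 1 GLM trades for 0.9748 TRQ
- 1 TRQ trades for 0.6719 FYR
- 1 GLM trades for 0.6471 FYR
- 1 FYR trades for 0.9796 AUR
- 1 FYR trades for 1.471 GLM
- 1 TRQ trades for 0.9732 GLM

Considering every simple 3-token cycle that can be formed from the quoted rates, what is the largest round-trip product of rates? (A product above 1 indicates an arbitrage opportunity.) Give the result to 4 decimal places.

0.9635

TRQ→FYR→GLM→TRQ: 0.6719 × 1.471 × 0.9748 = 0.96346
TRQ→GLM→FYR→TRQ: 0.9732 × 0.6471 × 1.439 = 0.90622
Maximum is TRQ→FYR→GLM→TRQ at 0.9635; no arbitrage — every cycle loses value.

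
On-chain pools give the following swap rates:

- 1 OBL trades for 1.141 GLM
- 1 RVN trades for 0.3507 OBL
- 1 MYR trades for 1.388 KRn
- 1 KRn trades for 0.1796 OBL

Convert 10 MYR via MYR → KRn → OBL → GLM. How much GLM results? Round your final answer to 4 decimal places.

10 MYR × 1.388 = 13.88 KRn
13.88 KRn × 0.1796 = 2.492848 OBL
2.492848 OBL × 1.141 = 2.844339568 GLM

2.8443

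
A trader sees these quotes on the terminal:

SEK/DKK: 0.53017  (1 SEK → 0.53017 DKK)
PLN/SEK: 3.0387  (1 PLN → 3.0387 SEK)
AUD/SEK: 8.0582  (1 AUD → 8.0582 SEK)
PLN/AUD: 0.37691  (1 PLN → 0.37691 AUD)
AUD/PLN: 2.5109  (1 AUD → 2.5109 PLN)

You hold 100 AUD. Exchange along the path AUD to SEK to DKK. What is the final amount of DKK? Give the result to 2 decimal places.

100 AUD × 8.0582 = 805.82 SEK
805.82 SEK × 0.53017 = 427.2215894 DKK

427.22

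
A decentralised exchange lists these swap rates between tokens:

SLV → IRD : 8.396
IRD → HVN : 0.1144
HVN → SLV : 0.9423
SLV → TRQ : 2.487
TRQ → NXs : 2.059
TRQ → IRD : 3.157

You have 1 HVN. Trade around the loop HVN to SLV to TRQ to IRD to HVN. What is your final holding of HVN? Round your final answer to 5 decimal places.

0.84638

1 HVN × 0.9423 = 0.9423 SLV
0.9423 SLV × 2.487 = 2.3435001 TRQ
2.3435001 TRQ × 3.157 = 7.3984298157 IRD
7.3984298157 IRD × 0.1144 = 0.84638037091608 HVN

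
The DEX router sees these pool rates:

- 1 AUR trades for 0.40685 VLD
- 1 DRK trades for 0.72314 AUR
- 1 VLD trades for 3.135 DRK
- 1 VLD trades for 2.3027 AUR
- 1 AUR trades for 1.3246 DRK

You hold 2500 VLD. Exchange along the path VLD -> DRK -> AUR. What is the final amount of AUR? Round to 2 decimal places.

5667.61

2500 VLD × 3.135 = 7837.5 DRK
7837.5 DRK × 0.72314 = 5667.60975 AUR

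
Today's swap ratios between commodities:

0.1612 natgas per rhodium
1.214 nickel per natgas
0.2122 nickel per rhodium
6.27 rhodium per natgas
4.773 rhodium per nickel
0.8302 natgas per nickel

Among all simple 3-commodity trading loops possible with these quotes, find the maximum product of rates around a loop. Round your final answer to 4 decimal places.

natgas→rhodium→nickel→natgas: 6.27 × 0.2122 × 0.8302 = 1.10458
natgas→nickel→rhodium→natgas: 1.214 × 4.773 × 0.1612 = 0.93406
Maximum is natgas→rhodium→nickel→natgas at 1.1046; arbitrage exists.

1.1046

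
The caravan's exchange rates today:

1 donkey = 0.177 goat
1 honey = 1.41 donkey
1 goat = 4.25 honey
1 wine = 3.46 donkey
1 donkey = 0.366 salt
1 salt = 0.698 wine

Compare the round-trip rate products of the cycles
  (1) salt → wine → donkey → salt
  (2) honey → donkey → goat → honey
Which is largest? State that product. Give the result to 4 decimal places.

1.0607

(1) 0.698 × 3.46 × 0.366 = 0.88392
(2) 1.41 × 0.177 × 4.25 = 1.06067
Highest is cycle (2) at 1.0607 (>1, arbitrage).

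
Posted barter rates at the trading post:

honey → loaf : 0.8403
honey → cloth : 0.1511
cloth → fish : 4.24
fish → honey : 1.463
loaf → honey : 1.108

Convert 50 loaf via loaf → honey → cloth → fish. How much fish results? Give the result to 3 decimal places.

50 loaf × 1.108 = 55.4 honey
55.4 honey × 0.1511 = 8.37094 cloth
8.37094 cloth × 4.24 = 35.4927856 fish

35.493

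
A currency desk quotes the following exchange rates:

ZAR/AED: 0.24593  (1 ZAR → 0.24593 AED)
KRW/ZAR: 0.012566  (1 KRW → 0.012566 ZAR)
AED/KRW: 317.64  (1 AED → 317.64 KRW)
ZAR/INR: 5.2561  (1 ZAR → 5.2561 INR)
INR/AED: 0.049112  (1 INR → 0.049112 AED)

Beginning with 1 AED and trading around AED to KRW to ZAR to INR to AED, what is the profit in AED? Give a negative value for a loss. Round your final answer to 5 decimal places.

1 AED × 317.64 = 317.64 KRW
317.64 KRW × 0.012566 = 3.99146424 ZAR
3.99146424 ZAR × 5.2561 = 20.979535191864 INR
20.979535191864 INR × 0.049112 = 1.030346932342824768 AED
Net change: 1.030346932342824768 − 1 = 0.030346932342824768 AED

0.03035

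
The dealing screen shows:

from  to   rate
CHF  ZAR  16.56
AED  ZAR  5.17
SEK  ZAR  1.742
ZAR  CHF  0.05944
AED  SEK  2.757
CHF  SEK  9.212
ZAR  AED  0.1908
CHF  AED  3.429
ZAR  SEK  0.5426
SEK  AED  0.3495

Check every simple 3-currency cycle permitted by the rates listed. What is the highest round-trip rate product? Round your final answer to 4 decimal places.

1.0537

AED→ZAR→CHF→AED: 5.17 × 0.05944 × 3.429 = 1.05375
AED→ZAR→SEK→AED: 5.17 × 0.5426 × 0.3495 = 0.98043
ZAR→CHF→SEK→ZAR: 0.05944 × 9.212 × 1.742 = 0.95385
AED→SEK→ZAR→AED: 2.757 × 1.742 × 0.1908 = 0.91635
Maximum is AED→ZAR→CHF→AED at 1.0537; arbitrage exists.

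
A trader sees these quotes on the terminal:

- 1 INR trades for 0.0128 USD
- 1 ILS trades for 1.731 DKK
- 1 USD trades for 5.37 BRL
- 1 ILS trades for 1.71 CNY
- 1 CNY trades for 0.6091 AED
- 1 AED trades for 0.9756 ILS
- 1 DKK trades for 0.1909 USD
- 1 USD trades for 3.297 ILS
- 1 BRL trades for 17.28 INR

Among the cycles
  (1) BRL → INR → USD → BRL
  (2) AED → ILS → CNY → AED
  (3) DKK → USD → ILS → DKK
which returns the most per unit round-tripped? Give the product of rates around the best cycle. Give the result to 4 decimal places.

(1) 17.28 × 0.0128 × 5.37 = 1.18776
(2) 0.9756 × 1.71 × 0.6091 = 1.01615
(3) 0.1909 × 3.297 × 1.731 = 1.08949
Highest is cycle (1) at 1.1878 (>1, arbitrage).

1.1878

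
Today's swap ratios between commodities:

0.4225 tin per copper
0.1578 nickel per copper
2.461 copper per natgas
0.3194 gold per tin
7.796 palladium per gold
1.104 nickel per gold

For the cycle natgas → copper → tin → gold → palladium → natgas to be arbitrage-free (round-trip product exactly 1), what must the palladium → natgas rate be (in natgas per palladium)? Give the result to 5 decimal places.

Known legs of the cycle: 2.461 × 0.4225 × 0.3194 × 7.796 = 2.589077611354
For no arbitrage the full-cycle product must be 1, so the missing rate is 1 / 2.589077611354 ≈ 0.3862379.

0.38624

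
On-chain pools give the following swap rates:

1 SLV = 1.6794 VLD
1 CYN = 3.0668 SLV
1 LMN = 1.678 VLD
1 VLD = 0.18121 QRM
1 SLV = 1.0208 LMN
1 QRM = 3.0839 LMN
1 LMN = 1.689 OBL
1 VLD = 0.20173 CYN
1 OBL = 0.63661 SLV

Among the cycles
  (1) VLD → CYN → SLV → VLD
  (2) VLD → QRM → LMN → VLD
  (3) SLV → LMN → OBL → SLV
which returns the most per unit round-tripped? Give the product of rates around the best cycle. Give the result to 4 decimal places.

(1) 0.20173 × 3.0668 × 1.6794 = 1.03899
(2) 0.18121 × 3.0839 × 1.678 = 0.93772
(3) 1.0208 × 1.689 × 0.63661 = 1.09760
Highest is cycle (3) at 1.0976 (>1, arbitrage).

1.0976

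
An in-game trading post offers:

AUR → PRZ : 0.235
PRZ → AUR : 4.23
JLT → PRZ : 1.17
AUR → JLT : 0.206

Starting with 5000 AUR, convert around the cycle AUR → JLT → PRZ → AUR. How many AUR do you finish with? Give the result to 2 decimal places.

5000 AUR × 0.206 = 1030 JLT
1030 JLT × 1.17 = 1205.1 PRZ
1205.1 PRZ × 4.23 = 5097.573 AUR

5097.57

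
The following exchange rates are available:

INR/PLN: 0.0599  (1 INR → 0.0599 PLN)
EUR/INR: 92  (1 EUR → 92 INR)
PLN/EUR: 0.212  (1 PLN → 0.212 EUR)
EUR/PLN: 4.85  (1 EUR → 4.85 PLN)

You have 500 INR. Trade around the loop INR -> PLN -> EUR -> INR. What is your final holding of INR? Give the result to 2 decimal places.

584.14

500 INR × 0.0599 = 29.95 PLN
29.95 PLN × 0.212 = 6.3494 EUR
6.3494 EUR × 92 = 584.1448 INR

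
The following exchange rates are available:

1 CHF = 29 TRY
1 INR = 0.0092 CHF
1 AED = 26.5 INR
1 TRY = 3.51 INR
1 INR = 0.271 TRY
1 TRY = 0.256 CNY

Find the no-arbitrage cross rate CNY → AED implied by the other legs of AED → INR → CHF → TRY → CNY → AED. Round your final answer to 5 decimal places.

0.55249

Known legs of the cycle: 26.5 × 0.0092 × 29 × 0.256 = 1.8099712
For no arbitrage the full-cycle product must be 1, so the missing rate is 1 / 1.8099712 ≈ 0.5524950.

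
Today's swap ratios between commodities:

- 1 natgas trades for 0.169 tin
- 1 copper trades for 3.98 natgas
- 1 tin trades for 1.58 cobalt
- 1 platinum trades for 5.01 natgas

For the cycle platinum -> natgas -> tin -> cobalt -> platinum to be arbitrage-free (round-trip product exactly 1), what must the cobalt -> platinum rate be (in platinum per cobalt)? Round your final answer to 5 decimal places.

0.74751

Known legs of the cycle: 5.01 × 0.169 × 1.58 = 1.3377702
For no arbitrage the full-cycle product must be 1, so the missing rate is 1 / 1.3377702 ≈ 0.7475125.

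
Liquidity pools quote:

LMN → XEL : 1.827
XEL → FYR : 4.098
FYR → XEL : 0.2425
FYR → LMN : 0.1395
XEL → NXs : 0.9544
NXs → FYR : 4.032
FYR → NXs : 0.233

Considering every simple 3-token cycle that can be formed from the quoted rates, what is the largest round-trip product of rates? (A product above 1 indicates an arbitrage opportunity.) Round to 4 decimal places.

FYR→LMN→XEL→FYR: 0.1395 × 1.827 × 4.098 = 1.04444
FYR→XEL→NXs→FYR: 0.2425 × 0.9544 × 4.032 = 0.93317
Maximum is FYR→LMN→XEL→FYR at 1.0444; arbitrage exists.

1.0444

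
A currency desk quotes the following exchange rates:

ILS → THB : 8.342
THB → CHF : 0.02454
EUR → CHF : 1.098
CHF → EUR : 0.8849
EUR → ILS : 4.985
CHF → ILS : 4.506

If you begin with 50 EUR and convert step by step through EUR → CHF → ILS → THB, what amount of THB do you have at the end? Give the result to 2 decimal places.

2063.64

50 EUR × 1.098 = 54.9 CHF
54.9 CHF × 4.506 = 247.3794 ILS
247.3794 ILS × 8.342 = 2063.6389548 THB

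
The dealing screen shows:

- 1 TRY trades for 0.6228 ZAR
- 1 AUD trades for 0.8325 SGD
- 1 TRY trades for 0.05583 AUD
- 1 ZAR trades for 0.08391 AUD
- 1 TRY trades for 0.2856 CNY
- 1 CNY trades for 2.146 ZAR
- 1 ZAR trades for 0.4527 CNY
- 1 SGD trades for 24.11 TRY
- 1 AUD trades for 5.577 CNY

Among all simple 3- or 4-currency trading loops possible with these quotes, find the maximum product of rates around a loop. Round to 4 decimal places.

1.1206

AUD→SGD→TRY→AUD: 0.8325 × 24.11 × 0.05583 = 1.12060
AUD→SGD→TRY→ZAR→AUD: 0.8325 × 24.11 × 0.6228 × 0.08391 = 1.04892
AUD→CNY→ZAR→AUD: 5.577 × 2.146 × 0.08391 = 1.00426
Maximum is AUD→SGD→TRY→AUD at 1.1206; arbitrage exists.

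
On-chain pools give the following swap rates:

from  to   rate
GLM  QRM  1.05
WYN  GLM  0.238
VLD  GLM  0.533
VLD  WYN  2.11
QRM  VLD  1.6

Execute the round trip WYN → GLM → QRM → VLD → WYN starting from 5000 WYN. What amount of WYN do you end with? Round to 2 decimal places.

4218.31

5000 WYN × 0.238 = 1190 GLM
1190 GLM × 1.05 = 1249.5 QRM
1249.5 QRM × 1.6 = 1999.2 VLD
1999.2 VLD × 2.11 = 4218.312 WYN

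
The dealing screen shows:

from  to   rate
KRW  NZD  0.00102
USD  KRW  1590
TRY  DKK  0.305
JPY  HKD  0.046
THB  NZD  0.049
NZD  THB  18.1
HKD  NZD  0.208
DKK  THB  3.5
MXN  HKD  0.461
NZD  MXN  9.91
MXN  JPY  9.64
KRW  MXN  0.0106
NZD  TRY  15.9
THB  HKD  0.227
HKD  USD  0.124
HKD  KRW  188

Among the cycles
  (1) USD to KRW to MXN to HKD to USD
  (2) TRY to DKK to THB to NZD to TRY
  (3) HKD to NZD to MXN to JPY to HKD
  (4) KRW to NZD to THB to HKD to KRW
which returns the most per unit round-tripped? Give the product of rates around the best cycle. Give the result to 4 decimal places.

(1) 1590 × 0.0106 × 0.461 × 0.124 = 0.96344
(2) 0.305 × 3.5 × 0.049 × 15.9 = 0.83169
(3) 0.208 × 9.91 × 9.64 × 0.046 = 0.91405
(4) 0.00102 × 18.1 × 0.227 × 188 = 0.78788
Highest is cycle (1) at 0.9634 (≤1, no arbitrage).

0.9634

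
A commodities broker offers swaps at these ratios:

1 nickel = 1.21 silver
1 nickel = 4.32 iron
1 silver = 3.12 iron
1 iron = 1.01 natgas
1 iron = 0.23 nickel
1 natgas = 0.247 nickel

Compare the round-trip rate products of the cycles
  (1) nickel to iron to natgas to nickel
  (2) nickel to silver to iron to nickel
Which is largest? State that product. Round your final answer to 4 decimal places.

(1) 4.32 × 1.01 × 0.247 = 1.07771
(2) 1.21 × 3.12 × 0.23 = 0.86830
Highest is cycle (1) at 1.0777 (>1, arbitrage).

1.0777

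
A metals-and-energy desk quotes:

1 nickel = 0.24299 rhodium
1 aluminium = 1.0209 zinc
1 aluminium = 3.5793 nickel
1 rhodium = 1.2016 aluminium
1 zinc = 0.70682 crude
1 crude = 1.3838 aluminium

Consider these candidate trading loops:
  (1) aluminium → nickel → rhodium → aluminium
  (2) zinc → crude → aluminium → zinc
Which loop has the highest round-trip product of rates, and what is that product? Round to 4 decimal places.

(1) 3.5793 × 0.24299 × 1.2016 = 1.04507
(2) 0.70682 × 1.3838 × 1.0209 = 0.99854
Highest is cycle (1) at 1.0451 (>1, arbitrage).

1.0451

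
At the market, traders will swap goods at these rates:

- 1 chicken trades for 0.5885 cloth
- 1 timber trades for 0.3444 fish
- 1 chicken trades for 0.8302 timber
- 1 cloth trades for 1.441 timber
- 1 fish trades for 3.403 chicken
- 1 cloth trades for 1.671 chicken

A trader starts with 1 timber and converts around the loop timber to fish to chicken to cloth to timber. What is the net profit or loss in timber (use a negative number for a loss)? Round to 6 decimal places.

-0.006116

1 timber × 0.3444 = 0.3444 fish
0.3444 fish × 3.403 = 1.1719932 chicken
1.1719932 chicken × 0.5885 = 0.6897179982 cloth
0.6897179982 cloth × 1.441 = 0.9938836354062 timber
Net change: 0.9938836354062 − 1 = -0.0061163645938 timber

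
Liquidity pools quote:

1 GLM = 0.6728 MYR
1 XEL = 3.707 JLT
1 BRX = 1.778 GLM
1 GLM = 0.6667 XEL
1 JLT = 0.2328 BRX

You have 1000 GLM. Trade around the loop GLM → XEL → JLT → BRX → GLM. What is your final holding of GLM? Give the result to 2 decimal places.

1022.98

1000 GLM × 0.6667 = 666.7 XEL
666.7 XEL × 3.707 = 2471.4569 JLT
2471.4569 JLT × 0.2328 = 575.35516632 BRX
575.35516632 BRX × 1.778 = 1022.98148571696 GLM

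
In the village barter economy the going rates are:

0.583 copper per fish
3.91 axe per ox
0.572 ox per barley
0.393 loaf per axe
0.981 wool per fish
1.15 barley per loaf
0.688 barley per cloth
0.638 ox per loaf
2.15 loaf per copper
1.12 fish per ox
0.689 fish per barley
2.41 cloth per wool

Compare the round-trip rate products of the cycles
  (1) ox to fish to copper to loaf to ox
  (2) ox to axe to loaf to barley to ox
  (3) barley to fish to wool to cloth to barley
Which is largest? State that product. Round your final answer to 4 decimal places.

(1) 1.12 × 0.583 × 2.15 × 0.638 = 0.89567
(2) 3.91 × 0.393 × 1.15 × 0.572 = 1.01080
(3) 0.689 × 0.981 × 2.41 × 0.688 = 1.12071
Highest is cycle (3) at 1.1207 (>1, arbitrage).

1.1207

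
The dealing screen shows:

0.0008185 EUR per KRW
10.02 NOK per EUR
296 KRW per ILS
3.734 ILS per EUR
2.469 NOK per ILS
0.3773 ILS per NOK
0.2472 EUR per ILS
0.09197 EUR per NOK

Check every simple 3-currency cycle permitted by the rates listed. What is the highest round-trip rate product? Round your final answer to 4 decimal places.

0.9346

EUR→NOK→ILS→EUR: 10.02 × 0.3773 × 0.2472 = 0.93455
EUR→ILS→KRW→EUR: 3.734 × 296 × 0.0008185 = 0.90466
EUR→ILS→NOK→EUR: 3.734 × 2.469 × 0.09197 = 0.84789
Maximum is EUR→NOK→ILS→EUR at 0.9346; no arbitrage — every cycle loses value.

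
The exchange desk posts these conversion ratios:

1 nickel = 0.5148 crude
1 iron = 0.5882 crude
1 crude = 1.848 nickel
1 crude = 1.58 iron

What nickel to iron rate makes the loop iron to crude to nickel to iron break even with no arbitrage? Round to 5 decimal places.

0.91997

Known legs of the cycle: 0.5882 × 1.848 = 1.0869936
For no arbitrage the full-cycle product must be 1, so the missing rate is 1 / 1.0869936 ≈ 0.9199686.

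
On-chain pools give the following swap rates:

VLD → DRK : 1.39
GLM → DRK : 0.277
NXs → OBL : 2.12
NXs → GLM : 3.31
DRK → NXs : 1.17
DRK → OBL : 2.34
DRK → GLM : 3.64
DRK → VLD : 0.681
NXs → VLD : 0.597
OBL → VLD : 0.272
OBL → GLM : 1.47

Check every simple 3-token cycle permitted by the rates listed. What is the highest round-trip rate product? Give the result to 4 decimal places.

NXs→GLM→DRK→NXs: 3.31 × 0.277 × 1.17 = 1.07274
NXs→VLD→DRK→NXs: 0.597 × 1.39 × 1.17 = 0.97090
GLM→DRK→OBL→GLM: 0.277 × 2.34 × 1.47 = 0.95282
VLD→DRK→OBL→VLD: 1.39 × 2.34 × 0.272 = 0.88471
Maximum is NXs→GLM→DRK→NXs at 1.0727; arbitrage exists.

1.0727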